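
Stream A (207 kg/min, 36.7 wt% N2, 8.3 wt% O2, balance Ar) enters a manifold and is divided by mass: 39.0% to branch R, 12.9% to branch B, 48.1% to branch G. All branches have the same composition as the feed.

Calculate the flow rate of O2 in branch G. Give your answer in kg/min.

8.264 kg/min

Branch G total = 0.481×207 = 99.567 kg/min.
O2 in G = 0.083×99.567 = 8.2641 kg/min.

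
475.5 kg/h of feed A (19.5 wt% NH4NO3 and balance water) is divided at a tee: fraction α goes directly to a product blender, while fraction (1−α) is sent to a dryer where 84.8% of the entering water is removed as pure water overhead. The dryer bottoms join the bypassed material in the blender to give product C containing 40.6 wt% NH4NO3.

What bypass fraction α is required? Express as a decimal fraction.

0.239

All 475.5×0.195 = 92.722 kg/h of NH4NO3 reaches C, so C = 92.722/0.406 = 228.38 kg/h and vapour = 247.12 kg/h.
The evaporator receives (1−α)·475.5 of feed at 0.805 water and removes 0.848 of that water:
0.848×0.805×(1−α)×475.5 = 247.12
(1−α) = 247.12/324.6 = 0.7613;  α = 0.2387.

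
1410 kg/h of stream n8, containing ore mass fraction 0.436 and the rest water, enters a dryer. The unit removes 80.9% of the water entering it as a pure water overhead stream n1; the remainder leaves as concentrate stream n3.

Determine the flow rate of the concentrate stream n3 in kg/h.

766.7 kg/h

water entering = 1410×0.564 = 795.24 kg/h; overhead removed = 0.809×795.24 = 643.35 kg/h.
Concentrate = 1410 − 643.35 = 766.65 kg/h.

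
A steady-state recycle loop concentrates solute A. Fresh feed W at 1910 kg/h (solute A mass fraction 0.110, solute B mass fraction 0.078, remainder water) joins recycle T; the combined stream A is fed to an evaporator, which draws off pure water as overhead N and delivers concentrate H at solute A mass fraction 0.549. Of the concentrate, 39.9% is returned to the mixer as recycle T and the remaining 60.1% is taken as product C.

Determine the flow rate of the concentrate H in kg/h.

636.8 kg/h

Overall solute A balance (none leaves overhead): solute A in fresh feed = solute A in product, i.e. 1910×0.110 = (1−0.399)·H·0.549.
H = 210.1/(0.549×0.601) = 636.77 kg/h.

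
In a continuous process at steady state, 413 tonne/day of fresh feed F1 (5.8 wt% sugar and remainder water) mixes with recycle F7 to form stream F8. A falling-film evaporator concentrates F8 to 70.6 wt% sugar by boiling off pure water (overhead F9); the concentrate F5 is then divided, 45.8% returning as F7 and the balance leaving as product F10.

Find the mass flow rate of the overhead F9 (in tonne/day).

379.1 tonne/day

Overall sugar balance (none leaves overhead): sugar in fresh feed = sugar in product, i.e. 413×0.058 = (1−0.458)·F5·0.706.
F5 = 23.954/(0.706×0.542) = 62.6 tonne/day.
Recycle F7 = 0.458×62.6 = 28.671 tonne/day.
Combined feed F8 = 413 + 28.671 = 441.67 tonne/day.
Overhead F9 = F8 − F5 = 441.67 − 62.6 = 379.07 tonne/day.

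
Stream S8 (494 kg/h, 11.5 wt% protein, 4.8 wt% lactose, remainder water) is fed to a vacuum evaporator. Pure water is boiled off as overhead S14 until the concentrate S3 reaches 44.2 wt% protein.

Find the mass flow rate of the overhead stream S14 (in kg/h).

365.5 kg/h

protein is conserved: 494×0.115 = 56.81 kg/h all reports to the concentrate.
Concentrate = 56.81/(target fraction) = 128.53 kg/h.
Overhead = 494 − 128.53 = 365.47 kg/h.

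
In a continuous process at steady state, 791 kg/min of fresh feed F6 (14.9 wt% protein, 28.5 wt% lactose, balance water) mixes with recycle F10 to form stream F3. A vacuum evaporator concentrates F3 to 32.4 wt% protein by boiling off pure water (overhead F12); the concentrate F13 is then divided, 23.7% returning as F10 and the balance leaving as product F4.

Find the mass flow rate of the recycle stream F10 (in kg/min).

Overall protein balance (none leaves overhead): protein in fresh feed = protein in product, i.e. 791×0.149 = (1−0.237)·F13·0.324.
F13 = 117.86/(0.324×0.763) = 476.75 kg/min.
Recycle F10 = 0.237×476.75 = 112.99 kg/min.

113 kg/min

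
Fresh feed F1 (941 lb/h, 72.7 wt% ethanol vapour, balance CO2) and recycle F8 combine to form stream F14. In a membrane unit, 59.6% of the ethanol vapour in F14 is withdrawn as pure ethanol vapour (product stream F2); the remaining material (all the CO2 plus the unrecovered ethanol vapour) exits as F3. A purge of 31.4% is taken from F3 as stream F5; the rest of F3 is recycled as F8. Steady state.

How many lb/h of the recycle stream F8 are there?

823.5 lb/h

CO2 enters only via F1 and leaves only via the purge: 941×0.273 = 0.314×(CO2 in F3), and the membrane unit passes all CO2, so CO2 in F14 = CO2 in F3 = 818.13 lb/h.
ethanol vapour in F14: m_A = 941×0.727 + (1−0.314)·(1−0.596)·m_A, so m_A = 684.11/0.7229 = 946.39 lb/h.
F3 = (1−0.596)×946.39 + 818.13 = 1200.5 lb/h.
Recycle F8 = (1−0.314)×1200.5 = 823.53 lb/h.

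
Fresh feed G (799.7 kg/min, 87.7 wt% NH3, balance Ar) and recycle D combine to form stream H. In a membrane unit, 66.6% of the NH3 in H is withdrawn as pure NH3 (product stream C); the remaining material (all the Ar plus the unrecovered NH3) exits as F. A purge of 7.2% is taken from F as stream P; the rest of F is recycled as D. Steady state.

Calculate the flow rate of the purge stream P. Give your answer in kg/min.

Ar enters only via G and leaves only via the purge: 799.7×0.123 = 0.072×(Ar in F), and the membrane unit passes all Ar, so Ar in H = Ar in F = 1366.2 kg/min.
NH3 in H: m_A = 799.7×0.877 + (1−0.072)·(1−0.666)·m_A, so m_A = 701.34/0.6900 = 1016.4 kg/min.
F = (1−0.666)×1016.4 + 1366.2 = 1705.6 kg/min.
Purge P = 0.072×1705.6 = 122.8 kg/min.

122.8 kg/min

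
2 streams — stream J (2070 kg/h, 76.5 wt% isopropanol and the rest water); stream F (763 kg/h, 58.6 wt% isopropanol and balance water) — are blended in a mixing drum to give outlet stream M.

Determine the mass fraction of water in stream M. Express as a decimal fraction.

Total flow out = 2070 + 763 = 2833 kg/h.
water in = 2070×0.235 + 763×0.414 = 802.33 kg/h.
water mass fraction in M = 802.33/2833 = 0.2832.

0.2832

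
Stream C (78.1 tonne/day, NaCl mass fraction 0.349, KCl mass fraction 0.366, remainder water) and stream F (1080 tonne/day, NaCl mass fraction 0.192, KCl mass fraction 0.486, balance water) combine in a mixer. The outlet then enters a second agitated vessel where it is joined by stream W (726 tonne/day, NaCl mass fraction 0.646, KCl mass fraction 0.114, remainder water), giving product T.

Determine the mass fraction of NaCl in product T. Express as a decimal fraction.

0.373

Overall, product flow = 1884.1 tonne/day.
NaCl in = 78.1×0.349 + 1080×0.192 + 726×0.646 = 703.61 tonne/day.
NaCl fraction in T = 0.373.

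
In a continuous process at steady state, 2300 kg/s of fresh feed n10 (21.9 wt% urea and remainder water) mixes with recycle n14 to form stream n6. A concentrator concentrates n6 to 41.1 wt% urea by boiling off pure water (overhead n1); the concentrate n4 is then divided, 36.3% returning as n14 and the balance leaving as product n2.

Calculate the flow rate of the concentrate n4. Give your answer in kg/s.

1924 kg/s

Overall urea balance (none leaves overhead): urea in fresh feed = urea in product, i.e. 2300×0.219 = (1−0.363)·n4·0.411.
n4 = 503.7/(0.411×0.637) = 1923.9 kg/s.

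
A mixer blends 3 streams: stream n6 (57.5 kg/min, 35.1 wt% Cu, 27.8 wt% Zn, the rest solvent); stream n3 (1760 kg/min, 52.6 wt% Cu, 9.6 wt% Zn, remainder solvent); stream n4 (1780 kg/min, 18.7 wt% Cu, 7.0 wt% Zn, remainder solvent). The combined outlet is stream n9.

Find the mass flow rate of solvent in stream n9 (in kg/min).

2009 kg/min

solvent out = solvent in = 57.5×0.371 + 1760×0.378 + 1780×0.743 = 2009.2 kg/min.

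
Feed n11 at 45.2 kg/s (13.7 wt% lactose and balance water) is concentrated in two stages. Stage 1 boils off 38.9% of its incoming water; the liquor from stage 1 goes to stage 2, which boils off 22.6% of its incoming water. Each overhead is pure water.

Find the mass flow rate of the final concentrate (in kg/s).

water in feed = 45.2×0.863 = 39.008 kg/s.
After stage 1: water left = (1−0.389)×39.008 = 23.834; stream total = 30.026 kg/s.
After stage 2: water left = (1−0.226)×23.834 = 18.447; final concentrate = 24.64 kg/s.

24.64 kg/s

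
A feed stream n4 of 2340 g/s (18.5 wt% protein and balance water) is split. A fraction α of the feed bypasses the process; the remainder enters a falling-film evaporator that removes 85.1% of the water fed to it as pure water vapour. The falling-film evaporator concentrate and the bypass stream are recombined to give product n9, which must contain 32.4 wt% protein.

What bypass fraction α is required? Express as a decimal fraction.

All 2340×0.185 = 432.9 g/s of protein reaches n9, so n9 = 432.9/0.324 = 1336.1 g/s and vapour = 1003.9 g/s.
The evaporator receives (1−α)·2340 of feed at 0.815 water and removes 0.851 of that water:
0.851×0.815×(1−α)×2340 = 1003.9
(1−α) = 1003.9/1622.9 = 0.6186;  α = 0.3814.

0.381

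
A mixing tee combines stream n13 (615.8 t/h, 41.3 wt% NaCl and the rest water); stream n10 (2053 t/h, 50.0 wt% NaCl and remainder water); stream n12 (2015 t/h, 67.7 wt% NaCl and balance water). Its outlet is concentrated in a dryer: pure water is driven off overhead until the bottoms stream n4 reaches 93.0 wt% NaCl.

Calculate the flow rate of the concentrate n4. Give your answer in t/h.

2844 t/h

NaCl entering = 615.8×0.413 + 2053×0.500 + 2015×0.677 = 2645 t/h.
All NaCl reports to n4, so n4 = 2645/0.930 = 2844.1 t/h.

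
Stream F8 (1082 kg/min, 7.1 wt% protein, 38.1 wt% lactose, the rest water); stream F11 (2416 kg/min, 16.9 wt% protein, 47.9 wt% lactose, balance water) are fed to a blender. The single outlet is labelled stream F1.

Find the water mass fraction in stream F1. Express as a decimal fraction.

0.4126

Total flow out = 1082 + 2416 = 3498 kg/min.
water in = 1082×0.548 + 2416×0.352 = 1443.4 kg/min.
water mass fraction in F1 = 1443.4/3498 = 0.4126.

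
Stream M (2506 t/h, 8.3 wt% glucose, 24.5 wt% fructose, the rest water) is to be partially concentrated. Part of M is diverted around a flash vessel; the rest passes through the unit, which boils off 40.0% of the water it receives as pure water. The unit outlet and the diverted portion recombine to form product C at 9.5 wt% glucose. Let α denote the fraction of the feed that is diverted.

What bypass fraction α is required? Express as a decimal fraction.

0.530

All 2506×0.083 = 208 t/h of glucose reaches C, so C = 208/0.095 = 2189.5 t/h and vapour = 316.55 t/h.
The evaporator receives (1−α)·2506 of feed at 0.672 water and removes 0.400 of that water:
0.400×0.672×(1−α)×2506 = 316.55
(1−α) = 316.55/673.61 = 0.4699;  α = 0.5301.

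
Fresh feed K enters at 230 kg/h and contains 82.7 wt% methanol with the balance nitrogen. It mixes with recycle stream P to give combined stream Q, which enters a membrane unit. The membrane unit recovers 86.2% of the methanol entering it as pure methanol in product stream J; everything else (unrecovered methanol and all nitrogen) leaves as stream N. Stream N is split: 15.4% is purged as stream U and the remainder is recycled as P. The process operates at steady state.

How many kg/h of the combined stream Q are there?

473.7 kg/h

nitrogen enters only via K and leaves only via the purge: 230×0.173 = 0.154×(nitrogen in N), and the membrane unit passes all nitrogen, so nitrogen in Q = nitrogen in N = 258.38 kg/h.
methanol in Q: m_A = 230×0.827 + (1−0.154)·(1−0.862)·m_A, so m_A = 190.21/0.8833 = 215.35 kg/h.
Q = 215.35 + 258.38 = 473.73 kg/h.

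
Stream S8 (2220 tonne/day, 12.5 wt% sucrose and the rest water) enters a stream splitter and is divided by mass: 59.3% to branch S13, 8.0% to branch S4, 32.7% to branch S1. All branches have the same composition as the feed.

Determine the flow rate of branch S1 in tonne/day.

Branch S1 flow = 0.327×2220 = 725.94 tonne/day.

725.9 tonne/day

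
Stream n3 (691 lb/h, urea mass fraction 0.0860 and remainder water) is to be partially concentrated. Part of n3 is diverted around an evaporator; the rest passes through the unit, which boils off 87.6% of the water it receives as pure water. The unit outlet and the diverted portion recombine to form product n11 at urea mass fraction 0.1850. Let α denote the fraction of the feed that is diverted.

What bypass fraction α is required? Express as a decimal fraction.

0.332

All 691×0.086 = 59.426 lb/h of urea reaches n11, so n11 = 59.426/0.185 = 321.22 lb/h and vapour = 369.78 lb/h.
The evaporator receives (1−α)·691 of feed at 0.914 water and removes 0.876 of that water:
0.876×0.914×(1−α)×691 = 369.78
(1−α) = 369.78/553.26 = 0.6684;  α = 0.3316.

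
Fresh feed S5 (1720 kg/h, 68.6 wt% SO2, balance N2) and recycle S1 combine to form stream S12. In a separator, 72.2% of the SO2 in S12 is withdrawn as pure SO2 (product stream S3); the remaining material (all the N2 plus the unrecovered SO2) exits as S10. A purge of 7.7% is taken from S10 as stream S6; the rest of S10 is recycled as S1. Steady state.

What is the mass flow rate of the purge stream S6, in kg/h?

N2 enters only via S5 and leaves only via the purge: 1720×0.314 = 0.077×(N2 in S10), and the separator passes all N2, so N2 in S12 = N2 in S10 = 7014 kg/h.
SO2 in S12: m_A = 1720×0.686 + (1−0.077)·(1−0.722)·m_A, so m_A = 1179.9/0.7434 = 1587.2 kg/h.
S10 = (1−0.722)×1587.2 + 7014 = 7455.3 kg/h.
Purge S6 = 0.077×7455.3 = 574.06 kg/h.

574.1 kg/h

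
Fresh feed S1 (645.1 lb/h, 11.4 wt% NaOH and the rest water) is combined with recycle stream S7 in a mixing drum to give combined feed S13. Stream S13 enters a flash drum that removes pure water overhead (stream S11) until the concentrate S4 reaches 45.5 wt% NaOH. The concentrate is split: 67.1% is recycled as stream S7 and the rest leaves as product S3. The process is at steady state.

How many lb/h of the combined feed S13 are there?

Overall NaOH balance (none leaves overhead): NaOH in fresh feed = NaOH in product, i.e. 645.1×0.114 = (1−0.671)·S4·0.455.
S4 = 73.541/(0.455×0.329) = 491.27 lb/h.
Recycle S7 = 0.671×491.27 = 329.65 lb/h.
Combined feed S13 = 645.1 + 329.65 = 974.75 lb/h.

974.7 lb/h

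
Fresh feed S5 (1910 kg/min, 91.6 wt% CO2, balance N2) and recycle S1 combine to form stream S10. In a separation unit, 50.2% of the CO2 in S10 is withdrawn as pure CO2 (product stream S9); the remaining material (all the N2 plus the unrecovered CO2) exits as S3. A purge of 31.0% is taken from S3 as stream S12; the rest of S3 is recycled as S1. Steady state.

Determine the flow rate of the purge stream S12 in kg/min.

571.9 kg/min

N2 enters only via S5 and leaves only via the purge: 1910×0.084 = 0.310×(N2 in S3), and the separation unit passes all N2, so N2 in S10 = N2 in S3 = 517.55 kg/min.
CO2 in S10: m_A = 1910×0.916 + (1−0.310)·(1−0.502)·m_A, so m_A = 1749.6/0.6564 = 2665.5 kg/min.
S3 = (1−0.502)×2665.5 + 517.55 = 1845 kg/min.
Purge S12 = 0.310×1845 = 571.93 kg/min.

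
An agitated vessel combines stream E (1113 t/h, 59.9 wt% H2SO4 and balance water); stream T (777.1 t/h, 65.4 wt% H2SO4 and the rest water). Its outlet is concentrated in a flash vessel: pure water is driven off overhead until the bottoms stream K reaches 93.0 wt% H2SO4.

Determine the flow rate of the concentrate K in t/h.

1263 t/h

H2SO4 entering = 1113×0.599 + 777.1×0.654 = 1174.9 t/h.
All H2SO4 reports to K, so K = 1174.9/0.930 = 1263.3 t/h.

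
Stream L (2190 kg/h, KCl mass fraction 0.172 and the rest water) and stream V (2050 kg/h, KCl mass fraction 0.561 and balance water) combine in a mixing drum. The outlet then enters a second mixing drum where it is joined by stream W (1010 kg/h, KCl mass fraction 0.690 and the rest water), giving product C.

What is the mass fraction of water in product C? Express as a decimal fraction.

0.576

Overall, product flow = 5250 kg/h.
water in = 2190×0.828 + 2050×0.439 + 1010×0.310 = 3026.4 kg/h.
water fraction in C = 0.576.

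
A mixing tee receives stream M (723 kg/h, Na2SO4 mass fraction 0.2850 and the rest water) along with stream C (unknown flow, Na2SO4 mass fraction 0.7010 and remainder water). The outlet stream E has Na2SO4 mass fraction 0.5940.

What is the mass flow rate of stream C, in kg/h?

2088 kg/h

Let C be the unknown flow. Total out = 723 + C.
Na2SO4 balance: 206.05 + 0.701·C = 0.594·(723 + C)
(0.701 − 0.594)·C = 0.594×723 − 206.05 = 223.41
C = 223.41 / 0.107 = 2087.9 kg/h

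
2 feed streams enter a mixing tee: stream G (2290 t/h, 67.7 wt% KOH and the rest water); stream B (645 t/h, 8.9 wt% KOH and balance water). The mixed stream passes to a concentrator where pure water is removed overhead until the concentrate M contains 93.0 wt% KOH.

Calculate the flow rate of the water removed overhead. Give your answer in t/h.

KOH entering = 2290×0.677 + 645×0.089 = 1607.7 t/h.
All KOH reports to M, so M = 1607.7/0.930 = 1728.7 t/h.
Total feed = 2935 t/h; overhead = 2935 − 1728.7 = 1206.3 t/h.

1206 t/h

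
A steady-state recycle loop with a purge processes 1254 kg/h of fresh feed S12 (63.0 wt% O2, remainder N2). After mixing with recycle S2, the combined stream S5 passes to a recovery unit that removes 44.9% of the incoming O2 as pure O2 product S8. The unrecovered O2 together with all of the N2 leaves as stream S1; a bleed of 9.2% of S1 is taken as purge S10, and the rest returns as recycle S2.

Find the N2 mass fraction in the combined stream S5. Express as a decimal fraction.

0.761

N2 enters only via S12 and leaves only via the purge: 1254×0.370 = 0.092×(N2 in S1), and the recovery unit passes all N2, so N2 in S5 = N2 in S1 = 5043.3 kg/h.
O2 in S5: m_A = 1254×0.630 + (1−0.092)·(1−0.449)·m_A, so m_A = 790.02/0.4997 = 1581 kg/h.
S5 = 1581 + 5043.3 = 6624.3 kg/h.
N2 fraction in S5 = 5043.3/6624.3 = 0.761.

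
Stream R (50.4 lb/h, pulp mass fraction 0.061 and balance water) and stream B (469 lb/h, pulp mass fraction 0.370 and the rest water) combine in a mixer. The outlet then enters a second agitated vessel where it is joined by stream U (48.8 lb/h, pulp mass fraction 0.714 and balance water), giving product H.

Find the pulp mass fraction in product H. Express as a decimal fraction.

0.372

Overall, product flow = 568.2 lb/h.
pulp in = 50.4×0.061 + 469×0.370 + 48.8×0.714 = 211.45 lb/h.
pulp fraction in H = 0.372.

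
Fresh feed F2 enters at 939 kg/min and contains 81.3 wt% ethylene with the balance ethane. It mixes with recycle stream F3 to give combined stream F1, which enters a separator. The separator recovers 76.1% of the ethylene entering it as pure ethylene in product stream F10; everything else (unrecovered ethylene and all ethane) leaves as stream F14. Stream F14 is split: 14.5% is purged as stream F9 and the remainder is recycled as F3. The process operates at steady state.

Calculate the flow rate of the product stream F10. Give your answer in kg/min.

ethylene in F1: m_A = 939×0.813 + (1−0.145)·(1−0.761)·m_A, so m_A = 763.41/0.7957 = 959.47 kg/min.
Product F10 = 0.761×959.47 = 730.16 kg/min.

730.2 kg/min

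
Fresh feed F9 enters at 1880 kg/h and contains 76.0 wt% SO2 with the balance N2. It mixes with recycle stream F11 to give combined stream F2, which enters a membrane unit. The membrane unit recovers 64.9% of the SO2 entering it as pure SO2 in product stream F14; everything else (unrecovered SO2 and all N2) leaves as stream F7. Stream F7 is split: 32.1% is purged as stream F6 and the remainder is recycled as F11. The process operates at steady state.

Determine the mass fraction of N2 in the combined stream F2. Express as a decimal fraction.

0.428

N2 enters only via F9 and leaves only via the purge: 1880×0.240 = 0.321×(N2 in F7), and the membrane unit passes all N2, so N2 in F2 = N2 in F7 = 1405.6 kg/h.
SO2 in F2: m_A = 1880×0.760 + (1−0.321)·(1−0.649)·m_A, so m_A = 1428.8/0.7617 = 1875.9 kg/h.
F2 = 1875.9 + 1405.6 = 3281.5 kg/h.
N2 fraction in F2 = 1405.6/3281.5 = 0.428.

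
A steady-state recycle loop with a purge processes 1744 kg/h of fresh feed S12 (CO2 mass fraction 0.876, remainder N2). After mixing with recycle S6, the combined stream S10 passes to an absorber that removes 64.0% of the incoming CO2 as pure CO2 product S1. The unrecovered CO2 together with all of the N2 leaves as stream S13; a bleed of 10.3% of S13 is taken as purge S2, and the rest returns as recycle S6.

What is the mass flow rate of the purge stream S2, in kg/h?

299.9 kg/h

N2 enters only via S12 and leaves only via the purge: 1744×0.124 = 0.103×(N2 in S13), and the absorber passes all N2, so N2 in S10 = N2 in S13 = 2099.6 kg/h.
CO2 in S10: m_A = 1744×0.876 + (1−0.103)·(1−0.640)·m_A, so m_A = 1527.7/0.6771 = 2256.4 kg/h.
S13 = (1−0.640)×2256.4 + 2099.6 = 2911.9 kg/h.
Purge S2 = 0.103×2911.9 = 299.92 kg/h.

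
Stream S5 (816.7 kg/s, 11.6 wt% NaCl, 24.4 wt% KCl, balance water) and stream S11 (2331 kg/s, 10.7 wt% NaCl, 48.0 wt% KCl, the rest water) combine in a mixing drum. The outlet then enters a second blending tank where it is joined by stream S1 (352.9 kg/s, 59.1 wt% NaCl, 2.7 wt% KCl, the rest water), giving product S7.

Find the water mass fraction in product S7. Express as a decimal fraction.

0.4628

Overall, product flow = 3500.6 kg/s.
water in = 816.7×0.640 + 2331×0.413 + 352.9×0.382 = 1620.2 kg/s.
water fraction in S7 = 0.4628.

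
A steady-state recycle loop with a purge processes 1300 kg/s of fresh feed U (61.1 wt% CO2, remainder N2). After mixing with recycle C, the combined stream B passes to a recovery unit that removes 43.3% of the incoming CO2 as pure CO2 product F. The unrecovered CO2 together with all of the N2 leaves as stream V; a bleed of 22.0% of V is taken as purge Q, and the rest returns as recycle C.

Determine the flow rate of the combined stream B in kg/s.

3723 kg/s

N2 enters only via U and leaves only via the purge: 1300×0.389 = 0.220×(N2 in V), and the recovery unit passes all N2, so N2 in B = N2 in V = 2298.6 kg/s.
CO2 in B: m_A = 1300×0.611 + (1−0.220)·(1−0.433)·m_A, so m_A = 794.3/0.5577 = 1424.1 kg/s.
B = 1424.1 + 2298.6 = 3722.8 kg/s.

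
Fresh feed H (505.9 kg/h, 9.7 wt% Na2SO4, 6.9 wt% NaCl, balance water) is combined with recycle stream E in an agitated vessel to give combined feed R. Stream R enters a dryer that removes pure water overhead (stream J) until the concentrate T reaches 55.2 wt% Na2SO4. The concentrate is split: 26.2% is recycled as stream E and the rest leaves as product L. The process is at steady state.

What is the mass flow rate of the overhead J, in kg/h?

Overall Na2SO4 balance (none leaves overhead): Na2SO4 in fresh feed = Na2SO4 in product, i.e. 505.9×0.097 = (1−0.262)·T·0.552.
T = 49.072/(0.552×0.738) = 120.46 kg/h.
Recycle E = 0.262×120.46 = 31.56 kg/h.
Combined feed R = 505.9 + 31.56 = 537.46 kg/h.
Overhead J = R − T = 537.46 − 120.46 = 417 kg/h.

417 kg/h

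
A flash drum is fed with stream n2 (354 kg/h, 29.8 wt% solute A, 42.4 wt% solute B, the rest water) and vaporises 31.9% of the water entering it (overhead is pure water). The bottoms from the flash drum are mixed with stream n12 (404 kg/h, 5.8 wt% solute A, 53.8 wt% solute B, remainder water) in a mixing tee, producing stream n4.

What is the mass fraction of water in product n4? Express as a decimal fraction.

0.317

Vapour removed = 0.319×0.278×354 = 31.393 kg/h; concentrate = 322.61 kg/h.
water reaching the mixer = 67.019 (from concentrate) + 404×0.404 = 230.23 kg/h.
Product flow = 322.61 + 404 = 726.61 kg/h; water fraction = 0.317.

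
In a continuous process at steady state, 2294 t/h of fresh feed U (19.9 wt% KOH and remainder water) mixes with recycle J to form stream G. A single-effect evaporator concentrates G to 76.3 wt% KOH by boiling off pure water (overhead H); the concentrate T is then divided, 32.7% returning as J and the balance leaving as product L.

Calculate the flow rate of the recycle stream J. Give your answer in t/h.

Overall KOH balance (none leaves overhead): KOH in fresh feed = KOH in product, i.e. 2294×0.199 = (1−0.327)·T·0.763.
T = 456.51/(0.763×0.673) = 889.01 t/h.
Recycle J = 0.327×889.01 = 290.71 t/h.

290.7 t/h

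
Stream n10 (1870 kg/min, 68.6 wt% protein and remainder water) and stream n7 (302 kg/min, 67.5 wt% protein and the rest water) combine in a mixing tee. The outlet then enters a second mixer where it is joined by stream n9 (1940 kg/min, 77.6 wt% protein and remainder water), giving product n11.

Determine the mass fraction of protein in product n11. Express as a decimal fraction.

Overall, product flow = 4112 kg/min.
protein in = 1870×0.686 + 302×0.675 + 1940×0.776 = 2992.1 kg/min.
protein fraction in n11 = 0.7277.

0.7277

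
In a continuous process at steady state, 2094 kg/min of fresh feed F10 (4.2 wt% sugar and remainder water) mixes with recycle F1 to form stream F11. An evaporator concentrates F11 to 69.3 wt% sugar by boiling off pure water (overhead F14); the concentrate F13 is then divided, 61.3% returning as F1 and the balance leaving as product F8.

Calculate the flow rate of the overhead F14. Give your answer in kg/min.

1967 kg/min

Overall sugar balance (none leaves overhead): sugar in fresh feed = sugar in product, i.e. 2094×0.042 = (1−0.613)·F13·0.693.
F13 = 87.948/(0.693×0.387) = 327.93 kg/min.
Recycle F1 = 0.613×327.93 = 201.02 kg/min.
Combined feed F11 = 2094 + 201.02 = 2295 kg/min.
Overhead F14 = F11 − F13 = 2295 − 327.93 = 1967.1 kg/min.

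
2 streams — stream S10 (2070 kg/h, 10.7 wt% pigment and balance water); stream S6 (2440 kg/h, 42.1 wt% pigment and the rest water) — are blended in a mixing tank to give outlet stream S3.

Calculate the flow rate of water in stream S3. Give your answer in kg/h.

3261 kg/h

water out = water in = 2070×0.893 + 2440×0.579 = 3261.3 kg/h.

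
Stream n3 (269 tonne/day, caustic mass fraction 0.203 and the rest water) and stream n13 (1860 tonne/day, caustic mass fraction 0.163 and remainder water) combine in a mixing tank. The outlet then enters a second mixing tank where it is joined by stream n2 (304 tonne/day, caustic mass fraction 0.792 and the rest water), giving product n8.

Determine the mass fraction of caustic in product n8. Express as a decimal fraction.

0.246

Overall, product flow = 2433 tonne/day.
caustic in = 269×0.203 + 1860×0.163 + 304×0.792 = 598.56 tonne/day.
caustic fraction in n8 = 0.246.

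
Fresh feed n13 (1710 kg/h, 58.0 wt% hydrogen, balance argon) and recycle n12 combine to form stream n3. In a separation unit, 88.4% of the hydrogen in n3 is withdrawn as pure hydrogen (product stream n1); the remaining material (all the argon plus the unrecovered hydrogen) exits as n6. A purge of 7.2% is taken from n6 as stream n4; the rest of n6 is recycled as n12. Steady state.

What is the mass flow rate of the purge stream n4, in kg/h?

argon enters only via n13 and leaves only via the purge: 1710×0.420 = 0.072×(argon in n6), and the separation unit passes all argon, so argon in n3 = argon in n6 = 9975 kg/h.
hydrogen in n3: m_A = 1710×0.580 + (1−0.072)·(1−0.884)·m_A, so m_A = 991.8/0.8924 = 1111.4 kg/h.
n6 = (1−0.884)×1111.4 + 9975 = 10104 kg/h.
Purge n4 = 0.072×10104 = 727.48 kg/h.

727.5 kg/h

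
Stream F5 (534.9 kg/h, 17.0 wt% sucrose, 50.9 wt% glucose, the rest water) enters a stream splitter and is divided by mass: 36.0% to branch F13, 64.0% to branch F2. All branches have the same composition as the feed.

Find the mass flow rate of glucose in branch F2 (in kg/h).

174.2 kg/h

Branch F2 total = 0.640×534.9 = 342.34 kg/h.
glucose in F2 = 0.509×342.34 = 174.25 kg/h.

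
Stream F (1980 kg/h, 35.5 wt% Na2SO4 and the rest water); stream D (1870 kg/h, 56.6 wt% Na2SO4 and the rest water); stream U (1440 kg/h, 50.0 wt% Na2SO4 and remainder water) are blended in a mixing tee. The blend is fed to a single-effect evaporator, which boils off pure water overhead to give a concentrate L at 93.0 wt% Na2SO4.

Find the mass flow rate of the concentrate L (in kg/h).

Na2SO4 entering = 1980×0.355 + 1870×0.566 + 1440×0.500 = 2481.3 kg/h.
All Na2SO4 reports to L, so L = 2481.3/0.930 = 2668.1 kg/h.

2668 kg/h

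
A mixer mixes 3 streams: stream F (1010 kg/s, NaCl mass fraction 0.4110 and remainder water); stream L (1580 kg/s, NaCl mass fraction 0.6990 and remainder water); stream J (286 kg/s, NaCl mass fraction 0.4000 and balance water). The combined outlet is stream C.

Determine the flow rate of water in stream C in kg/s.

water out = water in = 1010×0.589 + 1580×0.301 + 286×0.600 = 1242.1 kg/s.

1242 kg/s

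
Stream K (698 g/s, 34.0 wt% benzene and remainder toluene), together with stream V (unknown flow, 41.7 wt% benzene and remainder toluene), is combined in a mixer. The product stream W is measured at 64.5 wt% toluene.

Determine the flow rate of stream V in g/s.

168.9 g/s

Let V be the unknown flow. Total out = 698 + V.
toluene balance: 460.68 + 0.583·V = 0.645·(698 + V)
(0.583 − 0.645)·V = 0.645×698 − 460.68 = -10.47
V = -10.47 / -0.062 = 168.87 g/s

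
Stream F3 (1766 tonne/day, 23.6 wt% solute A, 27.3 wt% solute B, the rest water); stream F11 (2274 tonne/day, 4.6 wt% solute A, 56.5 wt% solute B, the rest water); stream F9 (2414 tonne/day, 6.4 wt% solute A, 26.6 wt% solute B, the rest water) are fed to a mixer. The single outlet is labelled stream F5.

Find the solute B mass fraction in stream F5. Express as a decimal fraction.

0.373

Total flow out = 1766 + 2274 + 2414 = 6454 tonne/day.
solute B in = 1766×0.273 + 2274×0.565 + 2414×0.266 = 2409.1 tonne/day.
solute B mass fraction in F5 = 2409.1/6454 = 0.373.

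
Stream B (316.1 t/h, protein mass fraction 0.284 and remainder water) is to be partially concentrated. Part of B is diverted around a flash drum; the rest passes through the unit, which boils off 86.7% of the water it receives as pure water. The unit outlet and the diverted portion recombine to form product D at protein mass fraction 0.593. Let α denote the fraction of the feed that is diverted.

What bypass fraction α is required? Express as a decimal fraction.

All 316.1×0.284 = 89.772 t/h of protein reaches D, so D = 89.772/0.593 = 151.39 t/h and vapour = 164.71 t/h.
The evaporator receives (1−α)·316.1 of feed at 0.716 water and removes 0.867 of that water:
0.867×0.716×(1−α)×316.1 = 164.71
(1−α) = 164.71/196.23 = 0.8394;  α = 0.1606.

0.161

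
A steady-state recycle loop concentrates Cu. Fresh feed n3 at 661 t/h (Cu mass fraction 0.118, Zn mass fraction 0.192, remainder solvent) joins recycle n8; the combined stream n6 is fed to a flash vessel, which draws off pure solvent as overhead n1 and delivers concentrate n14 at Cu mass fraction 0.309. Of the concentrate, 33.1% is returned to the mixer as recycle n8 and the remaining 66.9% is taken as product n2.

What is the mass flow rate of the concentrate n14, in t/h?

Overall Cu balance (none leaves overhead): Cu in fresh feed = Cu in product, i.e. 661×0.118 = (1−0.331)·n14·0.309.
n14 = 77.998/(0.309×0.669) = 377.31 t/h.

377.3 t/h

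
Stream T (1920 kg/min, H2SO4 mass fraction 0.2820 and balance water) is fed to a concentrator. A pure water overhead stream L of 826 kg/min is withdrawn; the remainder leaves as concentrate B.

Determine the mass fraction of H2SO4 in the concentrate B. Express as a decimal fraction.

H2SO4 is not removed: 1920×0.282 = 541.44 kg/min of H2SO4 enters B.
Concentrate = 1920 − 826 = 1094 kg/min.
Mass fraction = 541.44/1094 = 0.4949.

0.4949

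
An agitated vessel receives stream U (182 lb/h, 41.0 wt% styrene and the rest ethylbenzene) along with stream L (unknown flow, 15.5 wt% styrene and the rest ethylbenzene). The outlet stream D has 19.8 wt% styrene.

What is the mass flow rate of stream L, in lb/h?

Let L be the unknown flow. Total out = 182 + L.
styrene balance: 74.62 + 0.155·L = 0.198·(182 + L)
(0.155 − 0.198)·L = 0.198×182 − 74.62 = -38.584
L = -38.584 / -0.043 = 897.3 lb/h

897.3 lb/h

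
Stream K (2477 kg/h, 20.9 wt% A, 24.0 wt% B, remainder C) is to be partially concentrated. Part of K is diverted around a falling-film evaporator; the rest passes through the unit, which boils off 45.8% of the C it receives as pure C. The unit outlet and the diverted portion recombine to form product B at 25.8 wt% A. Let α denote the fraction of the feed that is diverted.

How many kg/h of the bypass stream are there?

612.8 kg/h

All 2477×0.209 = 517.69 kg/h of A reaches B, so B = 517.69/0.258 = 2006.6 kg/h and vapour = 470.44 kg/h.
The evaporator receives (1−α)·2477 of feed at 0.551 C and removes 0.458 of that C:
0.458×0.551×(1−α)×2477 = 470.44
(1−α) = 470.44/625.09 = 0.7526;  α = 0.2474.
Bypass flow = 0.2474×2477 = 612.83 kg/h.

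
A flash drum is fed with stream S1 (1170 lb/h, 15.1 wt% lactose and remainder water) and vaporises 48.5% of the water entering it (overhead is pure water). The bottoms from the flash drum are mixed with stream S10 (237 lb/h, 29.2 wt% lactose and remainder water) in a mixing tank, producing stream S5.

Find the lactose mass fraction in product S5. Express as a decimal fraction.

Vapour removed = 0.485×0.849×1170 = 481.77 lb/h; concentrate = 688.23 lb/h.
lactose reaching the mixer = 176.67 (from concentrate) + 237×0.292 = 245.87 lb/h.
Product flow = 688.23 + 237 = 925.23 lb/h; lactose fraction = 0.2657.

0.2657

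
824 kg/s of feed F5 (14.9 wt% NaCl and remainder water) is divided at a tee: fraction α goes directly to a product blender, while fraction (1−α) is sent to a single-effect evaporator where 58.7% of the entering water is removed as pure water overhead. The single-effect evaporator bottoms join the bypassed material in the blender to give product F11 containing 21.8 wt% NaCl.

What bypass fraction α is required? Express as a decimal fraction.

All 824×0.149 = 122.78 kg/s of NaCl reaches F11, so F11 = 122.78/0.218 = 563.19 kg/s and vapour = 260.81 kg/s.
The evaporator receives (1−α)·824 of feed at 0.851 water and removes 0.587 of that water:
0.587×0.851×(1−α)×824 = 260.81
(1−α) = 260.81/411.62 = 0.6336;  α = 0.3664.

0.366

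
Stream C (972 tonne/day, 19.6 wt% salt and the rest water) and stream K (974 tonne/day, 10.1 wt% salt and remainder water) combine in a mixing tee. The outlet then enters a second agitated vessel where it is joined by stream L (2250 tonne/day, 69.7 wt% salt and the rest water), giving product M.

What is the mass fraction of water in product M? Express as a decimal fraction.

Overall, product flow = 4196 tonne/day.
water in = 972×0.804 + 974×0.899 + 2250×0.303 = 2338.9 tonne/day.
water fraction in M = 0.557.

0.557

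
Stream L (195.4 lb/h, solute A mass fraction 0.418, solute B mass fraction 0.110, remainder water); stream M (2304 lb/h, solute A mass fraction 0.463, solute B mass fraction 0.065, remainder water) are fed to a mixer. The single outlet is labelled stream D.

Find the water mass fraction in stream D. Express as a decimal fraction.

0.472

Total flow out = 195.4 + 2304 = 2499.4 lb/h.
water in = 195.4×0.472 + 2304×0.472 = 1179.7 lb/h.
water mass fraction in D = 1179.7/2499.4 = 0.472.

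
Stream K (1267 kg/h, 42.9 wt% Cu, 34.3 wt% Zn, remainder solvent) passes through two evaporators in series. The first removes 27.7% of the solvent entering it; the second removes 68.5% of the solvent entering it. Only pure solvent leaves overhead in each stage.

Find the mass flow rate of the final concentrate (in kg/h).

solvent in feed = 1267×0.228 = 288.88 kg/h.
After stage 1: solvent left = (1−0.277)×288.88 = 208.86; stream total = 1187 kg/h.
After stage 2: solvent left = (1−0.685)×208.86 = 65.79; final concentrate = 1043.9 kg/h.

1044 kg/h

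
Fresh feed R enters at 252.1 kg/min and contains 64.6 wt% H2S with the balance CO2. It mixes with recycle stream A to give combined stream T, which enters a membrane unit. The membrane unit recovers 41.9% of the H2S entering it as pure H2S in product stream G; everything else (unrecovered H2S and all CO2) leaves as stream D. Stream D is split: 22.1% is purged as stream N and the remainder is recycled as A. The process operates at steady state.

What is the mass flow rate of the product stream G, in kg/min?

124.7 kg/min

H2S in T: m_A = 252.1×0.646 + (1−0.221)·(1−0.419)·m_A, so m_A = 162.86/0.5474 = 297.51 kg/min.
Product G = 0.419×297.51 = 124.66 kg/min.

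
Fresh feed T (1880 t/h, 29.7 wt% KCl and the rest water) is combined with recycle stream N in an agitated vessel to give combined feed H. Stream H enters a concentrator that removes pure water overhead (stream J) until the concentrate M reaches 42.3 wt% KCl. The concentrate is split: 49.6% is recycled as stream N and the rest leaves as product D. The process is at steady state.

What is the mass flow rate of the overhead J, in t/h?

Overall KCl balance (none leaves overhead): KCl in fresh feed = KCl in product, i.e. 1880×0.297 = (1−0.496)·M·0.423.
M = 558.36/(0.423×0.504) = 2619 t/h.
Recycle N = 0.496×2619 = 1299 t/h.
Combined feed H = 1880 + 1299 = 3179 t/h.
Overhead J = H − M = 3179 − 2619 = 560 t/h.

560 t/h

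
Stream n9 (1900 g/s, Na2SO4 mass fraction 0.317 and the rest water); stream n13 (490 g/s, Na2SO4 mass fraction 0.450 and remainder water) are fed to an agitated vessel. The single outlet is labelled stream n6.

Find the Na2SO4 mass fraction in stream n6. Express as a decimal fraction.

0.344

Total flow out = 1900 + 490 = 2390 g/s.
Na2SO4 in = 1900×0.317 + 490×0.450 = 822.8 g/s.
Na2SO4 mass fraction in n6 = 822.8/2390 = 0.344.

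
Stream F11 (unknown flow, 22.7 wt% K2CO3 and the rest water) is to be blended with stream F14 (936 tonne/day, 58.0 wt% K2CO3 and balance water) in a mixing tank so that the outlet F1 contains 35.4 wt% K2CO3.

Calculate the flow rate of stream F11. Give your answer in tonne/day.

1666 tonne/day

Let F11 be the unknown flow. Total out = 936 + F11.
K2CO3 balance: 542.88 + 0.227·F11 = 0.354·(936 + F11)
(0.227 − 0.354)·F11 = 0.354×936 − 542.88 = -211.54
F11 = -211.54 / -0.127 = 1665.6 tonne/day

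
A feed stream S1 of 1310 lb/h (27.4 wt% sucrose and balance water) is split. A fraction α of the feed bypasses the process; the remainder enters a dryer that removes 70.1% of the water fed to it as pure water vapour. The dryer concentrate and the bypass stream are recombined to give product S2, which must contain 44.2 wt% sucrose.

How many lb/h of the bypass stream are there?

All 1310×0.274 = 358.94 lb/h of sucrose reaches S2, so S2 = 358.94/0.442 = 812.08 lb/h and vapour = 497.92 lb/h.
The evaporator receives (1−α)·1310 of feed at 0.726 water and removes 0.701 of that water:
0.701×0.726×(1−α)×1310 = 497.92
(1−α) = 497.92/666.69 = 0.7468;  α = 0.2532.
Bypass flow = 0.2532×1310 = 331.63 lb/h.

331.6 lb/h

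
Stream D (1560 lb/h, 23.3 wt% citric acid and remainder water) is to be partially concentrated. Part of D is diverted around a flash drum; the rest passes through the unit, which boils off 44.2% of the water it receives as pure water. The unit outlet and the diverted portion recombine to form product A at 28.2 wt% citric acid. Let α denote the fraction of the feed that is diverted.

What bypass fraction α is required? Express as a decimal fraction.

0.487

All 1560×0.233 = 363.48 lb/h of citric acid reaches A, so A = 363.48/0.282 = 1288.9 lb/h and vapour = 271.06 lb/h.
The evaporator receives (1−α)·1560 of feed at 0.767 water and removes 0.442 of that water:
0.442×0.767×(1−α)×1560 = 271.06
(1−α) = 271.06/528.86 = 0.5125;  α = 0.4875.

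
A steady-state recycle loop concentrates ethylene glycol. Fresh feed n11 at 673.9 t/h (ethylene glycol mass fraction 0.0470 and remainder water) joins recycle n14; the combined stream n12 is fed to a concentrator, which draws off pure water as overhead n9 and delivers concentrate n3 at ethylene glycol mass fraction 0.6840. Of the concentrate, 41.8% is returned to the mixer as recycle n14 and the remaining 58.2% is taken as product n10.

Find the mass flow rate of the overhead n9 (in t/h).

627.6 t/h

Overall ethylene glycol balance (none leaves overhead): ethylene glycol in fresh feed = ethylene glycol in product, i.e. 673.9×0.047 = (1−0.418)·n3·0.684.
n3 = 31.673/(0.684×0.582) = 79.564 t/h.
Recycle n14 = 0.418×79.564 = 33.258 t/h.
Combined feed n12 = 673.9 + 33.258 = 707.16 t/h.
Overhead n9 = n12 − n3 = 707.16 − 79.564 = 627.59 t/h.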